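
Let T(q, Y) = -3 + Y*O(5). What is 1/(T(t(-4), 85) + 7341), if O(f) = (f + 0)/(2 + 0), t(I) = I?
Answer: 2/15101 ≈ 0.00013244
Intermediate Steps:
O(f) = f/2
T(q, Y) = -3 + 5*Y/2 (T(q, Y) = -3 + Y*((½)*5) = -3 + Y*(5/2) = -3 + 5*Y/2)
1/(T(t(-4), 85) + 7341) = 1/((-3 + (5/2)*85) + 7341) = 1/((-3 + 425/2) + 7341) = 1/(419/2 + 7341) = 1/(15101/2) = 2/15101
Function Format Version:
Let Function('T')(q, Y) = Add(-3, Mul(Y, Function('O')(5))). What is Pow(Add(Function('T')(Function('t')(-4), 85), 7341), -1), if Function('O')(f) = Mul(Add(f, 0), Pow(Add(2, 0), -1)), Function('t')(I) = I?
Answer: Rational(2, 15101) ≈ 0.00013244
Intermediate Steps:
Function('O')(f) = Mul(Rational(1, 2), f) (Function('O')(f) = Mul(f, Pow(2, -1)) = Mul(f, Rational(1, 2)) = Mul(Rational(1, 2), f))
Function('T')(q, Y) = Add(-3, Mul(Rational(5, 2), Y)) (Function('T')(q, Y) = Add(-3, Mul(Y, Mul(Rational(1, 2), 5))) = Add(-3, Mul(Y, Rational(5, 2))) = Add(-3, Mul(Rational(5, 2), Y)))
Pow(Add(Function('T')(Function('t')(-4), 85), 7341), -1) = Pow(Add(Add(-3, Mul(Rational(5, 2), 85)), 7341), -1) = Pow(Add(Add(-3, Rational(425, 2)), 7341), -1) = Pow(Add(Rational(419, 2), 7341), -1) = Pow(Rational(15101, 2), -1) = Rational(2, 15101)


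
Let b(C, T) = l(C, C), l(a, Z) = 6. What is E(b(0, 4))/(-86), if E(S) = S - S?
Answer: 0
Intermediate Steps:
b(C, T) = 6
E(S) = 0
E(b(0, 4))/(-86) = 0/(-86) = 0*(-1/86) = 0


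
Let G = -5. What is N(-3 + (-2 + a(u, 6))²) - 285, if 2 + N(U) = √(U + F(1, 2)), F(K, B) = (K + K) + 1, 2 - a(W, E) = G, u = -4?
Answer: -282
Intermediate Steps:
a(W, E) = 7 (a(W, E) = 2 - 1*(-5) = 2 + 5 = 7)
F(K, B) = 1 + 2*K (F(K, B) = 2*K + 1 = 1 + 2*K)
N(U) = -2 + √(3 + U) (N(U) = -2 + √(U + (1 + 2*1)) = -2 + √(U + (1 + 2)) = -2 + √(U + 3) = -2 + √(3 + U))
N(-3 + (-2 + a(u, 6))²) - 285 = (-2 + √(3 + (-3 + (-2 + 7)²))) - 285 = (-2 + √(3 + (-3 + 5²))) - 285 = (-2 + √(3 + (-3 + 25))) - 285 = (-2 + √(3 + 22)) - 285 = (-2 + √25) - 285 = (-2 + 5) - 285 = 3 - 285 = -282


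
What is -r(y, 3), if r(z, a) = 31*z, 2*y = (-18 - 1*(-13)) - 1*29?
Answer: 527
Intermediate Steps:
y = -17 (y = ((-18 - 1*(-13)) - 1*29)/2 = ((-18 + 13) - 29)/2 = (-5 - 29)/2 = (½)*(-34) = -17)
-r(y, 3) = -31*(-17) = -1*(-527) = 527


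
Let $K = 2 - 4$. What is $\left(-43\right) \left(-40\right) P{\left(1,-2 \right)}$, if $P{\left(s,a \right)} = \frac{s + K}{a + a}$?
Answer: $430$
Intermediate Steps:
$K = -2$
$P{\left(s,a \right)} = \frac{-2 + s}{2 a}$ ($P{\left(s,a \right)} = \frac{s - 2}{a + a} = \frac{-2 + s}{2 a}$)
$\left(-43\right) \left(-40\right) P{\left(1,-2 \right)} = \left(-43\right) \left(-40\right) \frac{-2 + 1}{2 \left(-2\right)} = 1720 \cdot \frac{1}{2} \left(- \frac{1}{2}\right) \left(-1\right) = 1720 \cdot \frac{1}{4} = 430$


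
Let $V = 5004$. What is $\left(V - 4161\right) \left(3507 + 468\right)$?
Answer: $3350925$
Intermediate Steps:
$\left(V - 4161\right) \left(3507 + 468\right) = \left(5004 - 4161\right) \left(3507 + 468\right) = 843 \cdot 3975 = 3350925$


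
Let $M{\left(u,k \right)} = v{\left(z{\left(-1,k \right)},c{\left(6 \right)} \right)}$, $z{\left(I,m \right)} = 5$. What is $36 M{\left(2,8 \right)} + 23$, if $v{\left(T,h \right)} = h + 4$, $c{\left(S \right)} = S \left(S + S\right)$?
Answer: $2759$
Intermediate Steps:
$c{\left(S \right)} = 2 S^{2}$ ($c{\left(S \right)} = S 2 S = 2 S^{2}$)
$v{\left(T,h \right)} = 4 + h$
$M{\left(u,k \right)} = 76$ ($M{\left(u,k \right)} = 4 + 2 \cdot 6^{2} = 4 + 2 \cdot 36 = 4 + 72 = 76$)
$36 M{\left(2,8 \right)} + 23 = 36 \cdot 76 + 23 = 2736 + 23 = 2759$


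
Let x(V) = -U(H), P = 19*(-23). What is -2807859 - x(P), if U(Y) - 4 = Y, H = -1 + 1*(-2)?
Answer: -2807858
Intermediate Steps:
P = -437
H = -3 (H = -1 - 2 = -3)
U(Y) = 4 + Y
x(V) = -1 (x(V) = -(4 - 3) = -1*1 = -1)
-2807859 - x(P) = -2807859 - 1*(-1) = -2807859 + 1 = -2807858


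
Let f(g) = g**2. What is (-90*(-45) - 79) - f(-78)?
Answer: -2113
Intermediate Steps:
(-90*(-45) - 79) - f(-78) = (-90*(-45) - 79) - 1*(-78)**2 = (4050 - 79) - 1*6084 = 3971 - 6084 = -2113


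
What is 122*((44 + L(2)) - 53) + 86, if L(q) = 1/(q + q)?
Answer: -1963/2 ≈ -981.50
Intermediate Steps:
L(q) = 1/(2*q)
122*((44 + L(2)) - 53) + 86 = 122*((44 + (½)/2) - 53) + 86 = 122*((44 + (½)*(½)) - 53) + 86 = 122*((44 + ¼) - 53) + 86 = 122*(177/4 - 53) + 86 = 122*(-35/4) + 86 = -2135/2 + 86 = -1963/2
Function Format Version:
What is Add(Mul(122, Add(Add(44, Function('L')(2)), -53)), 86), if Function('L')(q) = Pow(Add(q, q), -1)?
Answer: Rational(-1963, 2) ≈ -981.50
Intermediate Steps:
Function('L')(q) = Mul(Rational(1, 2), Pow(q, -1)) (Function('L')(q) = Pow(Mul(2, q), -1) = Mul(Rational(1, 2), Pow(q, -1)))
Add(Mul(122, Add(Add(44, Function('L')(2)), -53)), 86) = Add(Mul(122, Add(Add(44, Mul(Rational(1, 2), Pow(2, -1))), -53)), 86) = Add(Mul(122, Add(Add(44, Mul(Rational(1, 2), Rational(1, 2))), -53)), 86) = Add(Mul(122, Add(Add(44, Rational(1, 4)), -53)), 86) = Add(Mul(122, Add(Rational(177, 4), -53)), 86) = Add(Mul(122, Rational(-35, 4)), 86) = Add(Rational(-2135, 2), 86) = Rational(-1963, 2)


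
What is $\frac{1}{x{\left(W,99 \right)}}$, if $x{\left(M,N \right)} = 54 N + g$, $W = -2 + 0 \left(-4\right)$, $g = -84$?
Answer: $\frac{1}{5262} \approx 0.00019004$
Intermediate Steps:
$W = -2$ ($W = -2 + 0 = -2$)
$x{\left(M,N \right)} = -84 + 54 N$ ($x{\left(M,N \right)} = 54 N - 84 = -84 + 54 N$)
$\frac{1}{x{\left(W,99 \right)}} = \frac{1}{-84 + 54 \cdot 99} = \frac{1}{-84 + 5346} = \frac{1}{5262}$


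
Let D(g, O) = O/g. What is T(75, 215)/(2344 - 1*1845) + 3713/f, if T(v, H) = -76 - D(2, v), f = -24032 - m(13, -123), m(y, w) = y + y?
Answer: -2291685/6002471 ≈ -0.38179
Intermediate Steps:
m(y, w) = 2*y
f = -24058 (f = -24032 - 2*13 = -24032 - 1*26 = -24032 - 26 = -24058)
T(v, H) = -76 - v/2
T(75, 215)/(2344 - 1*1845) + 3713/f = (-76 - ½*75)/(2344 - 1*1845) + 3713/(-24058) = (-76 - 75/2)/(2344 - 1845) + 3713*(-1/24058) = -227/2/499 - 3713/24058 = -227/2*1/499 - 3713/24058 = -227/998 - 3713/24058 = -2291685/6002471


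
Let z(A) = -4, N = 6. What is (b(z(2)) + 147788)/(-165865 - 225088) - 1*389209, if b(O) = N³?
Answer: -152162574181/390953 ≈ -3.8921e+5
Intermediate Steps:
b(O) = 216 (b(O) = 6³ = 216)
(b(z(2)) + 147788)/(-165865 - 225088) - 1*389209 = (216 + 147788)/(-165865 - 225088) - 1*389209 = 148004/(-390953) - 389209 = 148004*(-1/390953) - 389209 = -148004/390953 - 389209 = -152162574181/390953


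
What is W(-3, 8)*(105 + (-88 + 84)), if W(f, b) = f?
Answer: -303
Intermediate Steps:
W(-3, 8)*(105 + (-88 + 84)) = -3*(105 + (-88 + 84)) = -3*(105 - 4) = -3*101 = -303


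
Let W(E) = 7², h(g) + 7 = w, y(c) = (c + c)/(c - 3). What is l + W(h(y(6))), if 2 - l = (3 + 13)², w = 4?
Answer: -205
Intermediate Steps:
y(c) = 2*c/(-3 + c) (y(c) = (2*c)/(-3 + c) = 2*c/(-3 + c))
h(g) = -3 (h(g) = -7 + 4 = -3)
l = -254 (l = 2 - (3 + 13)² = 2 - 1*16² = 2 - 1*256 = 2 - 256 = -254)
W(E) = 49
l + W(h(y(6))) = -254 + 49 = -205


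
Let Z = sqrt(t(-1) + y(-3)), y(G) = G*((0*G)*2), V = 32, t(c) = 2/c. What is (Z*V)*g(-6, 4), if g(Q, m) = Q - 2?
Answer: -256*I*sqrt(2) ≈ -362.04*I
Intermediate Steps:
g(Q, m) = -2 + Q
y(G) = 0 (y(G) = G*(0*2) = G*0 = 0)
Z = I*sqrt(2) (Z = sqrt(2/(-1) + 0) = sqrt(2*(-1) + 0) = sqrt(-2 + 0) = sqrt(-2) = I*sqrt(2) ≈ 1.4142*I)
(Z*V)*g(-6, 4) = ((I*sqrt(2))*32)*(-2 - 6) = (32*I*sqrt(2))*(-8) = -256*I*sqrt(2)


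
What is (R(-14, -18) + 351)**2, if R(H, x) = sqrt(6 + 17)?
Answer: (351 + sqrt(23))**2 ≈ 1.2659e+5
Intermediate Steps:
R(H, x) = sqrt(23)
(R(-14, -18) + 351)**2 = (sqrt(23) + 351)**2 = (351 + sqrt(23))**2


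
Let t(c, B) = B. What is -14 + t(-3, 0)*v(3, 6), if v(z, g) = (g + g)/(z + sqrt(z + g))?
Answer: -14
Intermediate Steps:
v(z, g) = 2*g/(z + sqrt(g + z)) (v(z, g) = (2*g)/(z + sqrt(g + z)) = 2*g/(z + sqrt(g + z)))
-14 + t(-3, 0)*v(3, 6) = -14 + 0*(2*6/(3 + sqrt(6 + 3))) = -14 + 0*(2*6/(3 + sqrt(9))) = -14 + 0*(2*6/(3 + 3)) = -14 + 0*(2*6/6) = -14 + 0*(2*6*(1/6)) = -14 + 0*2 = -14 + 0 = -14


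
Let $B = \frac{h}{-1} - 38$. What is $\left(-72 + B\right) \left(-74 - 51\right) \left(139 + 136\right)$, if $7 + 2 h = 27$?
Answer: $4125000$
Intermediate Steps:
$h = 10$ ($h = - \frac{7}{2} + \frac{1}{2} \cdot 27 = - \frac{7}{2} + \frac{27}{2} = 10$)
$B = -48$ ($B = \frac{10}{-1} - 38 = 10 \left(-1\right) - 38 = -10 - 38 = -48$)
$\left(-72 + B\right) \left(-74 - 51\right) \left(139 + 136\right) = \left(-72 - 48\right) \left(-74 - 51\right) \left(139 + 136\right) = \left(-120\right) \left(-125\right) 275 = 15000 \cdot 275 = 4125000$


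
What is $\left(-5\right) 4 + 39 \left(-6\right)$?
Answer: $-254$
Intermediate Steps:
$\left(-5\right) 4 + 39 \left(-6\right) = -20 - 234 = -254$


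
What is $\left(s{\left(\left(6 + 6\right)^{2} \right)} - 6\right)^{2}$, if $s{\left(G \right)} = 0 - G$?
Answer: $22500$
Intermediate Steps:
$s{\left(G \right)} = - G$
$\left(s{\left(\left(6 + 6\right)^{2} \right)} - 6\right)^{2} = \left(- \left(6 + 6\right)^{2} - 6\right)^{2} = \left(- 12^{2} - 6\right)^{2} = \left(\left(-1\right) 144 - 6\right)^{2} = \left(-144 - 6\right)^{2} = \left(-150\right)^{2} = 22500$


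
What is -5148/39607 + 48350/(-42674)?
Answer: -1067342101/845094559 ≈ -1.2630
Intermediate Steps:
-5148/39607 + 48350/(-42674) = -5148*1/39607 + 48350*(-1/42674) = -5148/39607 - 24175/21337 = -1067342101/845094559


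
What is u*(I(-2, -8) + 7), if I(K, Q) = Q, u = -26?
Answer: 26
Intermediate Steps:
u*(I(-2, -8) + 7) = -26*(-8 + 7) = -26*(-1) = 26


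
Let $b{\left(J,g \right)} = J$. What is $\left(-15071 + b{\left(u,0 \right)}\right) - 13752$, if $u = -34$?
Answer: $-28857$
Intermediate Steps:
$\left(-15071 + b{\left(u,0 \right)}\right) - 13752 = \left(-15071 - 34\right) - 13752 = -15105 - 13752 = -28857$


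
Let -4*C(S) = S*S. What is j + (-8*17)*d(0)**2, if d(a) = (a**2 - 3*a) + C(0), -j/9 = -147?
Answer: 1323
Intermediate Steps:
C(S) = -S**2/4 (C(S) = -S*S/4 = -S**2/4)
j = 1323 (j = -9*(-147) = 1323)
d(a) = a**2 - 3*a (d(a) = (a**2 - 3*a) - 1/4*0**2 = (a**2 - 3*a) - 1/4*0 = (a**2 - 3*a) + 0 = a**2 - 3*a)
j + (-8*17)*d(0)**2 = 1323 + (-8*17)*(0*(-3 + 0))**2 = 1323 - 136*(0*(-3))**2 = 1323 - 136*0**2 = 1323 - 136*0 = 1323 + 0 = 1323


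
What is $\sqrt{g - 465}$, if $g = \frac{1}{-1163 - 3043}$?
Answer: $\frac{i \sqrt{8226056946}}{4206} \approx 21.564 i$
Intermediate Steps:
$g = - \frac{1}{4206}$ ($g = \frac{1}{-4206} = - \frac{1}{4206} \approx -0.00023776$)
$\sqrt{g - 465} = \sqrt{- \frac{1}{4206} - 465} = \sqrt{- \frac{1955791}{4206}} = \frac{i \sqrt{8226056946}}{4206}$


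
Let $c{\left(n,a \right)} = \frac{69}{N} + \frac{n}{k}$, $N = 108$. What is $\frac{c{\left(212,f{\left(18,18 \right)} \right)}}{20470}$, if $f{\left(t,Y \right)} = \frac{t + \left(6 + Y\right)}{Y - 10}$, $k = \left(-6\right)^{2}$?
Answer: $\frac{47}{147384} \approx 0.00031889$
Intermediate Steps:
$k = 36$
$f{\left(t,Y \right)} = \frac{6 + Y + t}{-10 + Y}$
$c{\left(n,a \right)} = \frac{23}{36} + \frac{n}{36}$ ($c{\left(n,a \right)} = \frac{69}{108} + \frac{n}{36} = 69 \cdot \frac{1}{108} + n \frac{1}{36} = \frac{23}{36} + \frac{n}{36}$)
$\frac{c{\left(212,f{\left(18,18 \right)} \right)}}{20470} = \frac{\frac{23}{36} + \frac{1}{36} \cdot 212}{20470} = \left(\frac{23}{36} + \frac{53}{9}\right) \frac{1}{20470} = \frac{235}{36} \cdot \frac{1}{20470} = \frac{47}{147384}$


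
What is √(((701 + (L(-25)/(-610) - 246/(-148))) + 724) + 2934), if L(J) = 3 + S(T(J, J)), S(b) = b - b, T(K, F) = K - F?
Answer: √555335041845/11285 ≈ 66.035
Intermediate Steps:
S(b) = 0
L(J) = 3 (L(J) = 3 + 0 = 3)
√(((701 + (L(-25)/(-610) - 246/(-148))) + 724) + 2934) = √(((701 + (3/(-610) - 246/(-148))) + 724) + 2934) = √(((701 + (3*(-1/610) - 246*(-1/148))) + 724) + 2934) = √(((701 + (-3/610 + 123/74)) + 724) + 2934) = √(((701 + 18702/11285) + 724) + 2934) = √((7929487/11285 + 724) + 2934) = √(16099827/11285 + 2934) = √(49210017/11285) = √555335041845/11285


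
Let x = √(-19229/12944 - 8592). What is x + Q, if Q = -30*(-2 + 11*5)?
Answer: -1590 + 17*I*√311378437/3236 ≈ -1590.0 + 92.701*I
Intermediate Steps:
x = 17*I*√311378437/3236 (x = √(-19229*1/12944 - 8592) = √(-19229/12944 - 8592) = √(-111234077/12944) = 17*I*√311378437/3236 ≈ 92.701*I)
Q = -1590 (Q = -30*(-2 + 55) = -30*53 = -1590)
x + Q = 17*I*√311378437/3236 - 1590 = -1590 + 17*I*√311378437/3236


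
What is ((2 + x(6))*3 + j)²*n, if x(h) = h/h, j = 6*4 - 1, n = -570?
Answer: -583680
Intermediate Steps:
j = 23 (j = 24 - 1 = 23)
x(h) = 1
((2 + x(6))*3 + j)²*n = ((2 + 1)*3 + 23)²*(-570) = (3*3 + 23)²*(-570) = (9 + 23)²*(-570) = 32²*(-570) = 1024*(-570) = -583680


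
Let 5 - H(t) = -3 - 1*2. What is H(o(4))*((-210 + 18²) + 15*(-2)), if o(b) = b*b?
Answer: 840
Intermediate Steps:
o(b) = b²
H(t) = 10 (H(t) = 5 - (-3 - 1*2) = 5 - (-3 - 2) = 5 - 1*(-5) = 5 + 5 = 10)
H(o(4))*((-210 + 18²) + 15*(-2)) = 10*((-210 + 18²) + 15*(-2)) = 10*((-210 + 324) - 30) = 10*(114 - 30) = 10*84 = 840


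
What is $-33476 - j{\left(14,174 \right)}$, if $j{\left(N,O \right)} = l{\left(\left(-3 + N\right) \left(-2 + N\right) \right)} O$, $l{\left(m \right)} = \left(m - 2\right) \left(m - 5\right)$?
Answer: $-2906216$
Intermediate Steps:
$l{\left(m \right)} = \left(-5 + m\right) \left(-2 + m\right)$ ($l{\left(m \right)} = \left(-2 + m\right) \left(-5 + m\right) = \left(-5 + m\right) \left(-2 + m\right)$)
$j{\left(N,O \right)} = O \left(10 + \left(-3 + N\right)^{2} \left(-2 + N\right)^{2} - 7 \left(-3 + N\right) \left(-2 + N\right)\right)$ ($j{\left(N,O \right)} = \left(10 + \left(\left(-3 + N\right) \left(-2 + N\right)\right)^{2} - 7 \left(-3 + N\right) \left(-2 + N\right)\right) O = \left(10 + \left(-3 + N\right)^{2} \left(-2 + N\right)^{2} - 7 \left(-3 + N\right) \left(-2 + N\right)\right) O = O \left(10 + \left(-3 + N\right)^{2} \left(-2 + N\right)^{2} - 7 \left(-3 + N\right) \left(-2 + N\right)\right)$)
$-33476 - j{\left(14,174 \right)} = -33476 - 174 \left(4 + 14^{4} - 350 - 10 \cdot 14^{3} + 30 \cdot 14^{2}\right) = -33476 - 174 \left(4 + 38416 - 350 - 27440 + 30 \cdot 196\right) = -33476 - 174 \left(4 + 38416 - 350 - 27440 + 5880\right) = -33476 - 174 \cdot 16510 = -33476 - 2872740 = -2906216$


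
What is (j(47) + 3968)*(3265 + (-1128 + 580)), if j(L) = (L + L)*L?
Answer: 22784762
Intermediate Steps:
j(L) = 2*L**2 (j(L) = (2*L)*L = 2*L**2)
(j(47) + 3968)*(3265 + (-1128 + 580)) = (2*47**2 + 3968)*(3265 + (-1128 + 580)) = (2*2209 + 3968)*(3265 - 548) = (4418 + 3968)*2717 = 8386*2717 = 22784762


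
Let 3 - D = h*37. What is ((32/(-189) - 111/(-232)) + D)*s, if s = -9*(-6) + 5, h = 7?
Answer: -661480447/43848 ≈ -15086.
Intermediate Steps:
s = 59 (s = 54 + 5 = 59)
D = -256 (D = 3 - 7*37 = 3 - 1*259 = 3 - 259 = -256)
((32/(-189) - 111/(-232)) + D)*s = ((32/(-189) - 111/(-232)) - 256)*59 = ((32*(-1/189) - 111*(-1/232)) - 256)*59 = ((-32/189 + 111/232) - 256)*59 = (13555/43848 - 256)*59 = -11211533/43848*59 = -661480447/43848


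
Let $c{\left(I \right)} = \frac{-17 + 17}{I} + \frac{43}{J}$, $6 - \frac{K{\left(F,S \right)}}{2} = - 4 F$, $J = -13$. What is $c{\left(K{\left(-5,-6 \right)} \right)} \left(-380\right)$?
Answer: $\frac{16340}{13} \approx 1256.9$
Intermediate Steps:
$K{\left(F,S \right)} = 12 + 8 F$ ($K{\left(F,S \right)} = 12 - 2 \left(- 4 F\right) = 12 + 8 F$)
$c{\left(I \right)} = - \frac{43}{13}$ ($c{\left(I \right)} = \frac{-17 + 17}{I} + \frac{43}{-13} = \frac{0}{I} + 43 \left(- \frac{1}{13}\right) = 0 - \frac{43}{13} = - \frac{43}{13}$)
$c{\left(K{\left(-5,-6 \right)} \right)} \left(-380\right) = \left(- \frac{43}{13}\right) \left(-380\right) = \frac{16340}{13}$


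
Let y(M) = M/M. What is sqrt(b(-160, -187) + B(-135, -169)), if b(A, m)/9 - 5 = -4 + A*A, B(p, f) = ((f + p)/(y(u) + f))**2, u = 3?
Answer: sqrt(101611813)/21 ≈ 480.01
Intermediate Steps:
y(M) = 1
B(p, f) = (f + p)**2/(1 + f)**2 (B(p, f) = ((f + p)/(1 + f))**2 = (f + p)**2/(1 + f)**2)
b(A, m) = 9 + 9*A**2 (b(A, m) = 45 + 9*(-4 + A*A) = 45 + 9*(-4 + A**2) = 45 + (-36 + 9*A**2) = 9 + 9*A**2)
sqrt(b(-160, -187) + B(-135, -169)) = sqrt((9 + 9*(-160)**2) + (-169 - 135)**2/(1 - 169)**2) = sqrt((9 + 9*25600) + (-304)**2/(-168)**2) = sqrt((9 + 230400) + (1/28224)*92416) = sqrt(230409 + 1444/441) = sqrt(101611813/441) = sqrt(101611813)/21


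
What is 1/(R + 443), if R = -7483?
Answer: -1/7040 ≈ -0.00014205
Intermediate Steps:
1/(R + 443) = 1/(-7483 + 443) = 1/(-7040) = -1/7040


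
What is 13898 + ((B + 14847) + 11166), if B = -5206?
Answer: 34705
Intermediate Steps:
13898 + ((B + 14847) + 11166) = 13898 + ((-5206 + 14847) + 11166) = 13898 + (9641 + 11166) = 13898 + 20807 = 34705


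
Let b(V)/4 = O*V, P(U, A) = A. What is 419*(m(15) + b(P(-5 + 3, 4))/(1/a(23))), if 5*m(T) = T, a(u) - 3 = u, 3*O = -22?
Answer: -3830917/3 ≈ -1.2770e+6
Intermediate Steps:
O = -22/3 (O = (1/3)*(-22) = -22/3 ≈ -7.3333)
a(u) = 3 + u
b(V) = -88*V/3 (b(V) = 4*(-22*V/3) = -88*V/3)
m(T) = T/5
419*(m(15) + b(P(-5 + 3, 4))/(1/a(23))) = 419*((1/5)*15 + (-88/3*4)/(1/(3 + 23))) = 419*(3 - 352/(3*(1/26))) = 419*(3 - 352/(3*1/26)) = 419*(3 - 352/3*26) = 419*(3 - 9152/3) = 419*(-9143/3) = -3830917/3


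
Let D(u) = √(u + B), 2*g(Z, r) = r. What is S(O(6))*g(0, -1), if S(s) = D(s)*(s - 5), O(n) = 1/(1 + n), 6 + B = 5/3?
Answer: 34*I*√462/147 ≈ 4.9714*I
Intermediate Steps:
g(Z, r) = r/2
B = -13/3 (B = -6 + 5/3 = -13/3 ≈ -4.3333)
D(u) = √(-13/3 + u) (D(u) = √(u - 13/3) = √(-13/3 + u))
S(s) = √(-39 + 9*s)*(-5 + s)/3 (S(s) = (√(-39 + 9*s)/3)*(s - 5) = (√(-39 + 9*s)/3)*(-5 + s) = √(-39 + 9*s)*(-5 + s)/3)
S(O(6))*g(0, -1) = (√(-39 + 9/(1 + 6))*(-5/3 + 1/(3*(1 + 6))))*((½)*(-1)) = (√(-39 + 9/7)*(-5/3 + (⅓)/7))*(-½) = (√(-39 + 9*(⅐))*(-5/3 + (⅓)*(⅐)))*(-½) = (√(-39 + 9/7)*(-5/3 + 1/21))*(-½) = (√(-264/7)*(-34/21))*(-½) = ((2*I*√462/7)*(-34/21))*(-½) = -68*I*√462/147*(-½) = 34*I*√462/147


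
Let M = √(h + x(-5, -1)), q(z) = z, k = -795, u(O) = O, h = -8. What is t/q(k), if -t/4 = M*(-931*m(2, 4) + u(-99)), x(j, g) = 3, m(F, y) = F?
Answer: -148*I*√5/15 ≈ -22.063*I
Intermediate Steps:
M = I*√5 (M = √(-8 + 3) = √(-5) = I*√5 ≈ 2.2361*I)
t = 7844*I*√5 (t = -4*I*√5*(-931*2 - 99) = -4*I*√5*(-1862 - 99) = -4*I*√5*(-1961) = -(-7844)*I*√5 = 7844*I*√5 ≈ 17540.0*I)
t/q(k) = (7844*I*√5)/(-795) = (7844*I*√5)*(-1/795) = -148*I*√5/15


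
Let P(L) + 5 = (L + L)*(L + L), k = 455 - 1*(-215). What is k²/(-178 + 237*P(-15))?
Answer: 448900/211937 ≈ 2.1181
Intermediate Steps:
k = 670 (k = 455 + 215 = 670)
P(L) = -5 + 4*L² (P(L) = -5 + (L + L)*(L + L) = -5 + (2*L)*(2*L) = -5 + 4*L²)
k²/(-178 + 237*P(-15)) = 670²/(-178 + 237*(-5 + 4*(-15)²)) = 448900/(-178 + 237*(-5 + 4*225)) = 448900/(-178 + 237*(-5 + 900)) = 448900/(-178 + 237*895) = 448900/(-178 + 212115) = 448900/211937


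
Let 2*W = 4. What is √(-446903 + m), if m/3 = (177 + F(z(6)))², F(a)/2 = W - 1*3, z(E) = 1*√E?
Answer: 2*I*√88757 ≈ 595.84*I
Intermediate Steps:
W = 2 (W = (½)*4 = 2)
z(E) = √E
F(a) = -2 (F(a) = 2*(2 - 1*3) = 2*(2 - 3) = 2*(-1) = -2)
m = 91875 (m = 3*(177 - 2)² = 3*175² = 3*30625 = 91875)
√(-446903 + m) = √(-446903 + 91875) = √(-355028) = 2*I*√88757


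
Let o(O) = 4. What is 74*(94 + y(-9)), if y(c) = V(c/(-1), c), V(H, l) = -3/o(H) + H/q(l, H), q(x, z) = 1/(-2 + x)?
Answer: -851/2 ≈ -425.50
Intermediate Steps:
V(H, l) = -¾ + H*(-2 + l) (V(H, l) = -3/4 + H/(1/(-2 + l)) = -3*¼ + H*(-2 + l) = -¾ + H*(-2 + l))
y(c) = -¾ - c*(-2 + c) (y(c) = -¾ + (c/(-1))*(-2 + c) = -¾ + (c*(-1))*(-2 + c) = -¾ + (-c)*(-2 + c) = -¾ - c*(-2 + c))
74*(94 + y(-9)) = 74*(94 + (-¾ - 1*(-9)² + 2*(-9))) = 74*(94 + (-¾ - 1*81 - 18)) = 74*(94 + (-¾ - 81 - 18)) = 74*(94 - 399/4) = 74*(-23/4) = -851/2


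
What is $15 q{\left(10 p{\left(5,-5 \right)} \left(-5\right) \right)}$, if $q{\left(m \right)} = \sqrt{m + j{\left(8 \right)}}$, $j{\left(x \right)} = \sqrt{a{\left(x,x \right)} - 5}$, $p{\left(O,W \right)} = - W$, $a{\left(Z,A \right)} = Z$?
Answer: $15 \sqrt{-250 + \sqrt{3}} \approx 236.35 i$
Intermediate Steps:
$j{\left(x \right)} = \sqrt{-5 + x}$ ($j{\left(x \right)} = \sqrt{x - 5} = \sqrt{-5 + x}$)
$q{\left(m \right)} = \sqrt{m + \sqrt{3}}$ ($q{\left(m \right)} = \sqrt{m + \sqrt{-5 + 8}} = \sqrt{m + \sqrt{3}}$)
$15 q{\left(10 p{\left(5,-5 \right)} \left(-5\right) \right)} = 15 \sqrt{10 \left(-1\right) \left(-5\right) \left(-5\right) + \sqrt{3}} = 15 \sqrt{10 \cdot 5 \left(-5\right) + \sqrt{3}} = 15 \sqrt{10 \left(-25\right) + \sqrt{3}} = 15 \sqrt{-250 + \sqrt{3}}$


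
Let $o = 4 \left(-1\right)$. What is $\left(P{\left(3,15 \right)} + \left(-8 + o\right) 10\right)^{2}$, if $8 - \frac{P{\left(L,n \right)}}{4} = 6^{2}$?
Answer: $53824$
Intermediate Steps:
$o = -4$
$P{\left(L,n \right)} = -112$ ($P{\left(L,n \right)} = 32 - 4 \cdot 6^{2} = 32 - 144 = -112$)
$\left(P{\left(3,15 \right)} + \left(-8 + o\right) 10\right)^{2} = \left(-112 + \left(-8 - 4\right) 10\right)^{2} = \left(-112 - 120\right)^{2} = \left(-232\right)^{2} = 53824$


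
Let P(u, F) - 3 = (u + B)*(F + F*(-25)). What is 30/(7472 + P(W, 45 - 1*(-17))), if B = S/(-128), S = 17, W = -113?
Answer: 240/1406533 ≈ 0.00017063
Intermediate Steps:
B = -17/128 (B = 17/(-128) = 17*(-1/128) = -17/128 ≈ -0.13281)
P(u, F) = 3 - 24*F*(-17/128 + u) (P(u, F) = 3 + (u - 17/128)*(F + F*(-25)) = 3 + (-17/128 + u)*(F - 25*F) = 3 + (-17/128 + u)*(-24*F) = 3 - 24*F*(-17/128 + u))
30/(7472 + P(W, 45 - 1*(-17))) = 30/(7472 + (3 + 51*(45 - 1*(-17))/16 - 24*(45 - 1*(-17))*(-113))) = 30/(7472 + (3 + 51*(45 + 17)/16 - 24*(45 + 17)*(-113))) = 30/(7472 + (3 + (51/16)*62 - 24*62*(-113))) = 30/(7472 + (3 + 1581/8 + 168144)) = 30/(7472 + 1346757/8) = 30/(1406533/8) = (8/1406533)*30 = 240/1406533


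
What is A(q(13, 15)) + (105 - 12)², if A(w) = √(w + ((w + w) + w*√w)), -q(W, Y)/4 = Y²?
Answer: 8649 + 30*√(-3 - 30*I) ≈ 8759.5 - 122.14*I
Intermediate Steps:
q(W, Y) = -4*Y²
A(w) = √(w^(3/2) + 3*w) (A(w) = √(w + (2*w + w^(3/2))) = √(w + (w^(3/2) + 2*w)) = √(w^(3/2) + 3*w))
A(q(13, 15)) + (105 - 12)² = √((-4*15²)^(3/2) + 3*(-4*15²)) + (105 - 12)² = √((-4*225)^(3/2) + 3*(-4*225)) + 93² = √((-900)^(3/2) + 3*(-900)) + 8649 = √(-27000*I - 2700) + 8649 = √(-2700 - 27000*I) + 8649 = 8649 + √(-2700 - 27000*I)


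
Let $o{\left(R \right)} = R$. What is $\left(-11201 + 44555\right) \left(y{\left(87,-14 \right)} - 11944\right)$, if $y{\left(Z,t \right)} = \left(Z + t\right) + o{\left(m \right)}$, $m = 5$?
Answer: $-395778564$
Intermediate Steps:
$y{\left(Z,t \right)} = 5 + Z + t$ ($y{\left(Z,t \right)} = \left(Z + t\right) + 5 = 5 + Z + t$)
$\left(-11201 + 44555\right) \left(y{\left(87,-14 \right)} - 11944\right) = \left(-11201 + 44555\right) \left(\left(5 + 87 - 14\right) - 11944\right) = 33354 \left(78 - 11944\right) = 33354 \left(-11866\right) = -395778564$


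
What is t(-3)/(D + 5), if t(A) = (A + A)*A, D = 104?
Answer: 18/109 ≈ 0.16514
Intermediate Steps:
t(A) = 2*A² (t(A) = (2*A)*A = 2*A²)
t(-3)/(D + 5) = (2*(-3)²)/(104 + 5) = (2*9)/109 = (1/109)*18 = 18/109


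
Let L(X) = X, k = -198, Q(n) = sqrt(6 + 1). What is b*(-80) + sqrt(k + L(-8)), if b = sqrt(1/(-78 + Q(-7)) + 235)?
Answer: (sqrt(-16068 + 206*sqrt(7)) - 80*sqrt(18329 - 235*sqrt(7)))/sqrt(78 - sqrt(7)) ≈ -1226.3 + 14.353*I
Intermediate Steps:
Q(n) = sqrt(7)
b = sqrt(235 + 1/(-78 + sqrt(7))) (b = sqrt(1/(-78 + sqrt(7)) + 235) = sqrt(235 + 1/(-78 + sqrt(7))) ≈ 15.329)
b*(-80) + sqrt(k + L(-8)) = (sqrt(18329 - 235*sqrt(7))/sqrt(78 - sqrt(7)))*(-80) + sqrt(-198 - 8) = -80*sqrt(18329 - 235*sqrt(7))/sqrt(78 - sqrt(7)) + sqrt(-206) = -80*sqrt(18329 - 235*sqrt(7))/sqrt(78 - sqrt(7)) + I*sqrt(206) = I*sqrt(206) - 80*sqrt(18329 - 235*sqrt(7))/sqrt(78 - sqrt(7))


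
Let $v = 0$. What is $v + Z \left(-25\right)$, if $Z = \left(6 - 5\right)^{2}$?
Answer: $-25$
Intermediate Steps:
$Z = 1$ ($Z = 1^{2} = 1$)
$v + Z \left(-25\right) = 0 + 1 \left(-25\right) = 0 - 25 = -25$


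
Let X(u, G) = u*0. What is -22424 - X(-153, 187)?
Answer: -22424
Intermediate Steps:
X(u, G) = 0
-22424 - X(-153, 187) = -22424 - 1*0 = -22424 + 0 = -22424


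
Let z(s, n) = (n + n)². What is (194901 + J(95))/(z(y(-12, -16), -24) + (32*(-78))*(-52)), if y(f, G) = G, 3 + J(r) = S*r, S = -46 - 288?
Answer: 5099/4128 ≈ 1.2352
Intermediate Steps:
S = -334
J(r) = -3 - 334*r
z(s, n) = 4*n² (z(s, n) = (2*n)² = 4*n²)
(194901 + J(95))/(z(y(-12, -16), -24) + (32*(-78))*(-52)) = (194901 + (-3 - 334*95))/(4*(-24)² + (32*(-78))*(-52)) = (194901 + (-3 - 31730))/(4*576 - 2496*(-52)) = (194901 - 31733)/(2304 + 129792) = 163168/132096 = 163168*(1/132096) = 5099/4128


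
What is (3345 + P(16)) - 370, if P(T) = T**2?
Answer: 3231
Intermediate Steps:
(3345 + P(16)) - 370 = (3345 + 16**2) - 370 = (3345 + 256) - 370 = 3601 - 370 = 3231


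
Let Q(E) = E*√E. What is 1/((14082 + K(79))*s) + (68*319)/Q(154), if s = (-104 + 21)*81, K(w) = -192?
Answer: -1/93382470 + 493*√154/539 ≈ 11.351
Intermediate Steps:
Q(E) = E^(3/2)
s = -6723 (s = -83*81 = -6723)
1/((14082 + K(79))*s) + (68*319)/Q(154) = 1/((14082 - 192)*(-6723)) + (68*319)/(154^(3/2)) = -1/6723/13890 + 21692/((154*√154)) = (1/13890)*(-1/6723) + 21692*(√154/23716) = -1/93382470 + 493*√154/539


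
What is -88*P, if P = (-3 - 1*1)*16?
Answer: 5632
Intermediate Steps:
P = -64 (P = (-3 - 1)*16 = -4*16 = -64)
-88*P = -88*(-64) = 5632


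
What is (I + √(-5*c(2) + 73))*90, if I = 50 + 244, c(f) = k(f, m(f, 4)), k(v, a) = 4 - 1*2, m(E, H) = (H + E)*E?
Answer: 26460 + 270*√7 ≈ 27174.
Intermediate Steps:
m(E, H) = E*(E + H) (m(E, H) = (E + H)*E = E*(E + H))
k(v, a) = 2 (k(v, a) = 4 - 2 = 2)
c(f) = 2
I = 294
(I + √(-5*c(2) + 73))*90 = (294 + √(-5*2 + 73))*90 = (294 + √(-10 + 73))*90 = (294 + √63)*90 = (294 + 3*√7)*90 = 26460 + 270*√7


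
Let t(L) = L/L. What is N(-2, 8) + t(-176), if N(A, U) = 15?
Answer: 16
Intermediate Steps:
t(L) = 1
N(-2, 8) + t(-176) = 15 + 1 = 16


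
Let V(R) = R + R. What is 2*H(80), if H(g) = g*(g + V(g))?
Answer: 38400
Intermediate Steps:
V(R) = 2*R
H(g) = 3*g**2 (H(g) = g*(g + 2*g) = g*(3*g) = 3*g**2)
2*H(80) = 2*(3*80**2) = 2*(3*6400) = 2*19200 = 38400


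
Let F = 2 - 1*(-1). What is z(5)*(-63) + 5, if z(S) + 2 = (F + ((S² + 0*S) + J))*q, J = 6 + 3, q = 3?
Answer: -6862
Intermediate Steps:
F = 3 (F = 2 + 1 = 3)
J = 9
z(S) = 34 + 3*S² (z(S) = -2 + (3 + ((S² + 0*S) + 9))*3 = -2 + (3 + ((S² + 0) + 9))*3 = -2 + (3 + (S² + 9))*3 = -2 + (3 + (9 + S²))*3 = -2 + (12 + S²)*3 = -2 + (36 + 3*S²) = 34 + 3*S²)
z(5)*(-63) + 5 = (34 + 3*5²)*(-63) + 5 = (34 + 3*25)*(-63) + 5 = (34 + 75)*(-63) + 5 = 109*(-63) + 5 = -6867 + 5 = -6862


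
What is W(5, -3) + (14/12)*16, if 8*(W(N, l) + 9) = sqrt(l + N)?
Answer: 29/3 + sqrt(2)/8 ≈ 9.8434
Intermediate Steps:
W(N, l) = -9 + sqrt(N + l)/8 (W(N, l) = -9 + sqrt(l + N)/8 = -9 + sqrt(N + l)/8)
W(5, -3) + (14/12)*16 = (-9 + sqrt(5 - 3)/8) + (14/12)*16 = (-9 + sqrt(2)/8) + (14*(1/12))*16 = (-9 + sqrt(2)/8) + (7/6)*16 = (-9 + sqrt(2)/8) + 56/3 = 29/3 + sqrt(2)/8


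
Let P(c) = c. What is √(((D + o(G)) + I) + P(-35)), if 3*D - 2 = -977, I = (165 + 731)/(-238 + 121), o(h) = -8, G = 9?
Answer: 4*I*√35711/39 ≈ 19.382*I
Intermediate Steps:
I = -896/117 (I = 896/(-117) = 896*(-1/117) = -896/117 ≈ -7.6581)
D = -325 (D = ⅔ + (⅓)*(-977) = ⅔ - 977/3 = -325)
√(((D + o(G)) + I) + P(-35)) = √(((-325 - 8) - 896/117) - 35) = √((-333 - 896/117) - 35) = √(-39857/117 - 35) = √(-43952/117) = 4*I*√35711/39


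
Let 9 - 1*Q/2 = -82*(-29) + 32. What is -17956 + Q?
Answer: -22758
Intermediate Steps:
Q = -4802 (Q = 18 - 2*(-82*(-29) + 32) = 18 - 2*(2378 + 32) = 18 - 2*2410 = 18 - 4820 = -4802)
-17956 + Q = -17956 - 4802 = -22758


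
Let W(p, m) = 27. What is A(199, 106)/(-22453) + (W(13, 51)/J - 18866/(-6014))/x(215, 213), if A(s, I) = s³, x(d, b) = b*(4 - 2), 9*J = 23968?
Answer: -241949601453816239/689364951860928 ≈ -350.97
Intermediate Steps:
J = 23968/9 (J = (⅑)*23968 = 23968/9 ≈ 2663.1)
x(d, b) = 2*b (x(d, b) = b*2 = 2*b)
A(199, 106)/(-22453) + (W(13, 51)/J - 18866/(-6014))/x(215, 213) = 199³/(-22453) + (27/(23968/9) - 18866/(-6014))/((2*213)) = 7880599*(-1/22453) + (27*(9/23968) - 18866*(-1/6014))/426 = -7880599/22453 + (243/23968 + 9433/3007)*(1/426) = -7880599/22453 + (226820845/72071776)*(1/426) = -7880599/22453 + 226820845/30702576576 = -241949601453816239/689364951860928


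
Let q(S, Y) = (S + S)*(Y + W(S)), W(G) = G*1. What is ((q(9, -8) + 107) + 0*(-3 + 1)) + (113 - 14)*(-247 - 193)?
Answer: -43435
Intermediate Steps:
W(G) = G
q(S, Y) = 2*S*(S + Y) (q(S, Y) = (S + S)*(Y + S) = (2*S)*(S + Y) = 2*S*(S + Y))
((q(9, -8) + 107) + 0*(-3 + 1)) + (113 - 14)*(-247 - 193) = ((2*9*(9 - 8) + 107) + 0*(-3 + 1)) + (113 - 14)*(-247 - 193) = ((2*9*1 + 107) + 0*(-2)) + 99*(-440) = ((18 + 107) + 0) - 43560 = (125 + 0) - 43560 = 125 - 43560 = -43435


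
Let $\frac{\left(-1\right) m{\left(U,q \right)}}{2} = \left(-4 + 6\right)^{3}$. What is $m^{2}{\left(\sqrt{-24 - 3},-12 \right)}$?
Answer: $256$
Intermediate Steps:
$m{\left(U,q \right)} = -16$ ($m{\left(U,q \right)} = - 2 \left(-4 + 6\right)^{3} = - 2 \cdot 2^{3} = \left(-2\right) 8 = -16$)
$m^{2}{\left(\sqrt{-24 - 3},-12 \right)} = \left(-16\right)^{2} = 256$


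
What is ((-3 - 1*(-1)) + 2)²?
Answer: 0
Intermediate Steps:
((-3 - 1*(-1)) + 2)² = ((-3 + 1) + 2)² = (-2 + 2)² = 0² = 0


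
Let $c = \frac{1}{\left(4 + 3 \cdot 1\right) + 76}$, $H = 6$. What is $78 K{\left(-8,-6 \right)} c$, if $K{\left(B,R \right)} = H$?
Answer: $\frac{468}{83} \approx 5.6386$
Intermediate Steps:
$K{\left(B,R \right)} = 6$
$c = \frac{1}{83}$ ($c = \frac{1}{\left(4 + 3\right) + 76} = \frac{1}{7 + 76} = \frac{1}{83} \approx 0.012048$)
$78 K{\left(-8,-6 \right)} c = 78 \cdot 6 \cdot \frac{1}{83} = 468 \cdot \frac{1}{83} = \frac{468}{83}$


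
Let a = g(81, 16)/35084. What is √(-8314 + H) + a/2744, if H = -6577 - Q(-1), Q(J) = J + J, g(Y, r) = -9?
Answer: -9/96270496 + I*√14889 ≈ -9.3487e-8 + 122.02*I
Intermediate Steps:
a = -9/35084 ≈ -0.00025653
Q(J) = 2*J
H = -6575 (H = -6577 - 2*(-1) = -6577 - 1*(-2) = -6577 + 2 = -6575)
√(-8314 + H) + a/2744 = √(-8314 - 6575) - 9/35084/2744 = √(-14889) - 9/35084*1/2744 = I*√14889 - 9/96270496 = -9/96270496 + I*√14889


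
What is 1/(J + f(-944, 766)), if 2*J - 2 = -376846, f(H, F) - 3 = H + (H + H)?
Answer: -1/191251 ≈ -5.2287e-6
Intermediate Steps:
f(H, F) = 3 + 3*H (f(H, F) = 3 + (H + (H + H)) = 3 + (H + 2*H) = 3 + 3*H)
J = -188422 (J = 1 + (½)*(-376846) = 1 - 188423 = -188422)
1/(J + f(-944, 766)) = 1/(-188422 + (3 + 3*(-944))) = 1/(-188422 + (3 - 2832)) = 1/(-188422 - 2829) = 1/(-191251) = -1/191251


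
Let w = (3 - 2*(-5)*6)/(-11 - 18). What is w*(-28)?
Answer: 1764/29 ≈ 60.828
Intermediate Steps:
w = -63/29 (w = (3 + 10*6)/(-29) = (3 + 60)*(-1/29) = 63*(-1/29) = -63/29 ≈ -2.1724)
w*(-28) = -63/29*(-28) = 1764/29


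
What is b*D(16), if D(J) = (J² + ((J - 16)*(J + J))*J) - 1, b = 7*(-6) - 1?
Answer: -10965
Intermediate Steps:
b = -43 (b = -42 - 1 = -43)
D(J) = -1 + J² + 2*J²*(-16 + J) (D(J) = (J² + ((-16 + J)*(2*J))*J) - 1 = (J² + (2*J*(-16 + J))*J) - 1 = (J² + 2*J²*(-16 + J)) - 1 = -1 + J² + 2*J²*(-16 + J))
b*D(16) = -43*(-1 - 31*16² + 2*16³) = -43*(-1 - 31*256 + 2*4096) = -43*(-1 - 7936 + 8192) = -43*255 = -10965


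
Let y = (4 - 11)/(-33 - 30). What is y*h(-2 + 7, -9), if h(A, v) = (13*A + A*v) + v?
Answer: 11/9 ≈ 1.2222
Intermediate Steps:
h(A, v) = v + 13*A + A*v
y = 1/9 (y = -7/(-63) = -7*(-1/63) = 1/9 ≈ 0.11111)
y*h(-2 + 7, -9) = (-9 + 13*(-2 + 7) + (-2 + 7)*(-9))/9 = (-9 + 13*5 + 5*(-9))/9 = (-9 + 65 - 45)/9 = (1/9)*11 = 11/9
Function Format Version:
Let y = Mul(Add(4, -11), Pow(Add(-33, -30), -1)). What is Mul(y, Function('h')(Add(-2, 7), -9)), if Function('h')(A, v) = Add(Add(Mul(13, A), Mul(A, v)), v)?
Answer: Rational(11, 9) ≈ 1.2222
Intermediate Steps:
Function('h')(A, v) = Add(v, Mul(13, A), Mul(A, v))
y = Rational(1, 9) (y = Mul(-7, Pow(-63, -1)) = Mul(-7, Rational(-1, 63)) = Rational(1, 9) ≈ 0.11111)
Mul(y, Function('h')(Add(-2, 7), -9)) = Mul(Rational(1, 9), Add(-9, Mul(13, Add(-2, 7)), Mul(Add(-2, 7), -9))) = Mul(Rational(1, 9), Add(-9, Mul(13, 5), Mul(5, -9))) = Mul(Rational(1, 9), Add(-9, 65, -45)) = Mul(Rational(1, 9), 11) = Rational(11, 9)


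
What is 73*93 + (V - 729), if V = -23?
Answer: 6037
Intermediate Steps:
73*93 + (V - 729) = 73*93 + (-23 - 729) = 6789 - 752 = 6037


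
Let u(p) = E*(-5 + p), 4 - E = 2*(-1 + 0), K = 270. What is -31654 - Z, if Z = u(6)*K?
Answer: -33274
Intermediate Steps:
E = 6 (E = 4 - 2*(-1 + 0) = 4 - 2*(-1) = 4 - 1*(-2) = 4 + 2 = 6)
u(p) = -30 + 6*p (u(p) = 6*(-5 + p) = -30 + 6*p)
Z = 1620 (Z = (-30 + 6*6)*270 = (-30 + 36)*270 = 6*270 = 1620)
-31654 - Z = -31654 - 1*1620 = -31654 - 1620 = -33274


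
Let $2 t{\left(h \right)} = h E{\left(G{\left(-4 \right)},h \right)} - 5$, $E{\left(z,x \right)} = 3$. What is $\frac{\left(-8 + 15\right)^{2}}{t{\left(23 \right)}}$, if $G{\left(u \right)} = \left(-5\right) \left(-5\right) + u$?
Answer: $\frac{49}{32} \approx 1.5313$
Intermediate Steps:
$G{\left(u \right)} = 25 + u$
$t{\left(h \right)} = - \frac{5}{2} + \frac{3 h}{2}$ ($t{\left(h \right)} = \frac{h 3 - 5}{2} = \frac{3 h - 5}{2} = \frac{-5 + 3 h}{2} = - \frac{5}{2} + \frac{3 h}{2}$)
$\frac{\left(-8 + 15\right)^{2}}{t{\left(23 \right)}} = \frac{\left(-8 + 15\right)^{2}}{- \frac{5}{2} + \frac{3}{2} \cdot 23} = \frac{7^{2}}{- \frac{5}{2} + \frac{69}{2}} = \frac{49}{32}$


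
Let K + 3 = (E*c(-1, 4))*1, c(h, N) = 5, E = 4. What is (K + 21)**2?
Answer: 1444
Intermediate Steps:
K = 17 (K = -3 + (4*5)*1 = -3 + 20*1 = -3 + 20 = 17)
(K + 21)**2 = (17 + 21)**2 = 38**2 = 1444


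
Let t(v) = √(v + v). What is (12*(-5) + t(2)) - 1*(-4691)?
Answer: 4633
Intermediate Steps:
t(v) = √2*√v (t(v) = √(2*v) = √2*√v)
(12*(-5) + t(2)) - 1*(-4691) = (12*(-5) + √2*√2) - 1*(-4691) = (-60 + 2) + 4691 = -58 + 4691 = 4633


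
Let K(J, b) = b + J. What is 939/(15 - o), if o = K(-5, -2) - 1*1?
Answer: 939/23 ≈ 40.826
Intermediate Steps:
K(J, b) = J + b
o = -8 (o = (-5 - 2) - 1*1 = -7 - 1 = -8)
939/(15 - o) = 939/(15 - 1*(-8)) = 939/(15 + 8) = 939/23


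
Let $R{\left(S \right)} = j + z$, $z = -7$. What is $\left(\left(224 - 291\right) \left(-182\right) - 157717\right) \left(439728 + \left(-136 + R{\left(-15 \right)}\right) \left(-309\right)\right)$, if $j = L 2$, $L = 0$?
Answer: $-70420762545$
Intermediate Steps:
$j = 0$ ($j = 0 \cdot 2 = 0$)
$R{\left(S \right)} = -7$ ($R{\left(S \right)} = 0 - 7 = -7$)
$\left(\left(224 - 291\right) \left(-182\right) - 157717\right) \left(439728 + \left(-136 + R{\left(-15 \right)}\right) \left(-309\right)\right) = \left(\left(224 - 291\right) \left(-182\right) - 157717\right) \left(439728 + \left(-136 - 7\right) \left(-309\right)\right) = \left(\left(-67\right) \left(-182\right) - 157717\right) \left(439728 - -44187\right) = \left(12194 - 157717\right) \left(439728 + 44187\right) = \left(-145523\right) 483915 = -70420762545$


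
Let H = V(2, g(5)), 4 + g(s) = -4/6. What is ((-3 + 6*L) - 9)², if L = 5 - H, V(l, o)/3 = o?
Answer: 10404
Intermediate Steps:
g(s) = -14/3 (g(s) = -4 - 4/6 = -4 - 4*⅙ = -4 - ⅔ = -14/3)
V(l, o) = 3*o
H = -14 (H = 3*(-14/3) = -14)
L = 19 (L = 5 - 1*(-14) = 5 + 14 = 19)
((-3 + 6*L) - 9)² = ((-3 + 6*19) - 9)² = ((-3 + 114) - 9)² = (111 - 9)² = 102² = 10404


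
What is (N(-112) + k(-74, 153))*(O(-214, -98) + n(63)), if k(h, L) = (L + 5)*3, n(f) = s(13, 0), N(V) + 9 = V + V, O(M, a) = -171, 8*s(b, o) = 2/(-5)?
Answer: -824461/20 ≈ -41223.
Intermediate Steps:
s(b, o) = -1/20 (s(b, o) = (2/(-5))/8 = (2*(-⅕))/8 = (⅛)*(-⅖) = -1/20)
N(V) = -9 + 2*V (N(V) = -9 + (V + V) = -9 + 2*V)
n(f) = -1/20
k(h, L) = 15 + 3*L (k(h, L) = (5 + L)*3 = 15 + 3*L)
(N(-112) + k(-74, 153))*(O(-214, -98) + n(63)) = ((-9 + 2*(-112)) + (15 + 3*153))*(-171 - 1/20) = ((-9 - 224) + (15 + 459))*(-3421/20) = (-233 + 474)*(-3421/20) = 241*(-3421/20) = -824461/20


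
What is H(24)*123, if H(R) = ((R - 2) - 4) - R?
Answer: -738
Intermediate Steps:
H(R) = -6 (H(R) = ((-2 + R) - 4) - R = (-6 + R) - R = -6)
H(24)*123 = -6*123 = -738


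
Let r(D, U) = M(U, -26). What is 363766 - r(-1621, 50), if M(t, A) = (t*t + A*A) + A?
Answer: 360616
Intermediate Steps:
M(t, A) = A + A² + t² (M(t, A) = (t² + A²) + A = (A² + t²) + A = A + A² + t²)
r(D, U) = 650 + U² (r(D, U) = -26 + (-26)² + U² = -26 + 676 + U² = 650 + U²)
363766 - r(-1621, 50) = 363766 - (650 + 50²) = 363766 - (650 + 2500) = 363766 - 1*3150 = 363766 - 3150 = 360616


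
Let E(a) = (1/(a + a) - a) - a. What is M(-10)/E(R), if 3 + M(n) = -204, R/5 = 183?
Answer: 378810/3348899 ≈ 0.11311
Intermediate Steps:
R = 915 (R = 5*183 = 915)
M(n) = -207 (M(n) = -3 - 204 = -207)
E(a) = 1/(2*a) - 2*a (E(a) = (1/(2*a) - a) - a = 1/(2*a) - 2*a)
M(-10)/E(R) = -207/((1/2)/915 - 2*915) = -207/((1/2)*(1/915) - 1830) = -207/(1/1830 - 1830) = -207/(-3348899/1830) = -207*(-1830/3348899) = 378810/3348899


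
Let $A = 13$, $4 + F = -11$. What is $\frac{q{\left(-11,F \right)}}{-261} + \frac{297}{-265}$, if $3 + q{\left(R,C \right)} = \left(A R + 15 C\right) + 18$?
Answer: $\frac{16028}{69165} \approx 0.23174$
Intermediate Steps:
$F = -15$ ($F = -4 - 11 = -15$)
$q{\left(R,C \right)} = 15 + 13 R + 15 C$ ($q{\left(R,C \right)} = -3 + \left(\left(13 R + 15 C\right) + 18\right) = -3 + \left(18 + 13 R + 15 C\right) = 15 + 13 R + 15 C$)
$\frac{q{\left(-11,F \right)}}{-261} + \frac{297}{-265} = \frac{15 + 13 \left(-11\right) + 15 \left(-15\right)}{-261} + \frac{297}{-265} = \left(15 - 143 - 225\right) \left(- \frac{1}{261}\right) + 297 \left(- \frac{1}{265}\right) = \left(-353\right) \left(- \frac{1}{261}\right) - \frac{297}{265} = \frac{353}{261} - \frac{297}{265} = \frac{16028}{69165}$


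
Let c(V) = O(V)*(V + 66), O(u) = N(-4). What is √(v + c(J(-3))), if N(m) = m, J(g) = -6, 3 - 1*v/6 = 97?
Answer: 2*I*√201 ≈ 28.355*I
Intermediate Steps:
v = -564 (v = 18 - 6*97 = 18 - 582 = -564)
O(u) = -4
c(V) = -264 - 4*V (c(V) = -4*(V + 66) = -4*(66 + V) = -264 - 4*V)
√(v + c(J(-3))) = √(-564 + (-264 - 4*(-6))) = √(-564 + (-264 + 24)) = √(-564 - 240) = √(-804) = 2*I*√201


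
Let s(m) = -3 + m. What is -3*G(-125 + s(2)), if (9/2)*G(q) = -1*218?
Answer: 436/3 ≈ 145.33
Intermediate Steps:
G(q) = -436/9 (G(q) = 2*(-1*218)/9 = (2/9)*(-218) = -436/9)
-3*G(-125 + s(2)) = -3*(-436/9) = 436/3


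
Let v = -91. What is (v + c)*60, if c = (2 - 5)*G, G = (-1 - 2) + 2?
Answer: -5280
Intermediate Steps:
G = -1 (G = -3 + 2 = -1)
c = 3 (c = (2 - 5)*(-1) = -3*(-1) = 3)
(v + c)*60 = (-91 + 3)*60 = -88*60 = -5280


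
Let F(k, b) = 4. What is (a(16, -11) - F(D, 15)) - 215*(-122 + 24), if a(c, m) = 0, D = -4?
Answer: 21066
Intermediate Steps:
(a(16, -11) - F(D, 15)) - 215*(-122 + 24) = (0 - 1*4) - 215*(-122 + 24) = (0 - 4) - 215*(-98) = -4 + 21070 = 21066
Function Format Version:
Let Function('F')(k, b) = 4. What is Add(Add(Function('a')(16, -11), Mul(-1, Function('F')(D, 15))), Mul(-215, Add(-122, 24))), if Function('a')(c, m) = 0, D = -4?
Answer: 21066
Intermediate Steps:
Add(Add(Function('a')(16, -11), Mul(-1, Function('F')(D, 15))), Mul(-215, Add(-122, 24))) = Add(Add(0, Mul(-1, 4)), Mul(-215, Add(-122, 24))) = Add(Add(0, -4), Mul(-215, -98)) = Add(-4, 21070) = 21066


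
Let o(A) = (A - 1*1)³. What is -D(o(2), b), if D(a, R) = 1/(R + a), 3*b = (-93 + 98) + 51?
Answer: -3/59 ≈ -0.050847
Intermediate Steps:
o(A) = (-1 + A)³ (o(A) = (A - 1)³ = (-1 + A)³)
b = 56/3 (b = ((-93 + 98) + 51)/3 = (5 + 51)/3 = (⅓)*56 = 56/3 ≈ 18.667)
-D(o(2), b) = -1/(56/3 + (-1 + 2)³) = -1/(56/3 + 1³) = -1/(56/3 + 1) = -1/59/3 = -1*3/59 = -3/59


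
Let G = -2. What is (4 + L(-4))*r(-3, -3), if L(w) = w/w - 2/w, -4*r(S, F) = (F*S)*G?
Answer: 99/4 ≈ 24.750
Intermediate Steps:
r(S, F) = F*S/2 (r(S, F) = -F*S*(-2)/4 = -(-1)*F*S/2 = F*S/2)
L(w) = 1 - 2/w
(4 + L(-4))*r(-3, -3) = (4 + (-2 - 4)/(-4))*((½)*(-3)*(-3)) = (4 - ¼*(-6))*(9/2) = (4 + 3/2)*(9/2) = (11/2)*(9/2) = 99/4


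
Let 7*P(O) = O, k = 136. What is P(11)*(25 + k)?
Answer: 253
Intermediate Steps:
P(O) = O/7
P(11)*(25 + k) = ((1/7)*11)*(25 + 136) = (11/7)*161 = 253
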